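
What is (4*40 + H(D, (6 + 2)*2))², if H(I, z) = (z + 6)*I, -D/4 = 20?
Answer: 2560000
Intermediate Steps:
D = -80 (D = -4*20 = -80)
H(I, z) = I*(6 + z) (H(I, z) = (6 + z)*I = I*(6 + z))
(4*40 + H(D, (6 + 2)*2))² = (4*40 - 80*(6 + (6 + 2)*2))² = (160 - 80*(6 + 8*2))² = (160 - 80*(6 + 16))² = (160 - 80*22)² = (160 - 1760)² = (-1600)² = 2560000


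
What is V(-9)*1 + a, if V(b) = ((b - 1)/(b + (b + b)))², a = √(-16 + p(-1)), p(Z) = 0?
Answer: 100/729 + 4*I ≈ 0.13717 + 4.0*I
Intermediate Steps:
a = 4*I (a = √(-16 + 0) = √(-16) = 4*I ≈ 4.0*I)
V(b) = (-1 + b)²/(9*b²) (V(b) = ((-1 + b)/(b + 2*b))² = ((-1 + b)/((3*b)))² = ((-1 + b)*(1/(3*b)))² = ((-1 + b)/(3*b))² = (-1 + b)²/(9*b²))
V(-9)*1 + a = ((⅑)*(-1 - 9)²/(-9)²)*1 + 4*I = ((⅑)*(1/81)*(-10)²)*1 + 4*I = ((⅑)*(1/81)*100)*1 + 4*I = (100/729)*1 + 4*I = 100/729 + 4*I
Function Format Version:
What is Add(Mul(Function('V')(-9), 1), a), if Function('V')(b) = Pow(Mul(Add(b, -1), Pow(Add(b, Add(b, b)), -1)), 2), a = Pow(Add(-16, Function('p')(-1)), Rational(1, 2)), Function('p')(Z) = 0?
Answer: Add(Rational(100, 729), Mul(4, I)) ≈ Add(0.13717, Mul(4.0000, I))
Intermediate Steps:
a = Mul(4, I) (a = Pow(Add(-16, 0), Rational(1, 2)) = Pow(-16, Rational(1, 2)) = Mul(4, I) ≈ Mul(4.0000, I))
Function('V')(b) = Mul(Rational(1, 9), Pow(b, -2), Pow(Add(-1, b), 2)) (Function('V')(b) = Pow(Mul(Add(-1, b), Pow(Add(b, Mul(2, b)), -1)), 2) = Pow(Mul(Add(-1, b), Pow(Mul(3, b), -1)), 2) = Pow(Mul(Add(-1, b), Mul(Rational(1, 3), Pow(b, -1))), 2) = Pow(Mul(Rational(1, 3), Pow(b, -1), Add(-1, b)), 2) = Mul(Rational(1, 9), Pow(b, -2), Pow(Add(-1, b), 2)))
Add(Mul(Function('V')(-9), 1), a) = Add(Mul(Mul(Rational(1, 9), Pow(-9, -2), Pow(Add(-1, -9), 2)), 1), Mul(4, I)) = Add(Mul(Mul(Rational(1, 9), Rational(1, 81), Pow(-10, 2)), 1), Mul(4, I)) = Add(Mul(Mul(Rational(1, 9), Rational(1, 81), 100), 1), Mul(4, I)) = Add(Mul(Rational(100, 729), 1), Mul(4, I)) = Add(Rational(100, 729), Mul(4, I))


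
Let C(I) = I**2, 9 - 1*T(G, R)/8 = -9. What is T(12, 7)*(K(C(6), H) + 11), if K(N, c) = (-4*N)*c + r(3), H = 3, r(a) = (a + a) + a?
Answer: -59328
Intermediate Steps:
T(G, R) = 144 (T(G, R) = 72 - 8*(-9) = 72 + 72 = 144)
r(a) = 3*a (r(a) = 2*a + a = 3*a)
K(N, c) = 9 - 4*N*c (K(N, c) = (-4*N)*c + 3*3 = -4*N*c + 9 = 9 - 4*N*c)
T(12, 7)*(K(C(6), H) + 11) = 144*((9 - 4*6**2*3) + 11) = 144*((9 - 4*36*3) + 11) = 144*((9 - 432) + 11) = 144*(-423 + 11) = 144*(-412) = -59328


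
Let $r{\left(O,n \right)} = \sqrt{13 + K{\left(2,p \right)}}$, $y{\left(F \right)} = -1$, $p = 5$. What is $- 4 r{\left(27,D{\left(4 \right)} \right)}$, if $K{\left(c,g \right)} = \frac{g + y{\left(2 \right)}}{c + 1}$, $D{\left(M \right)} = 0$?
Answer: $- \frac{4 \sqrt{129}}{3} \approx -15.144$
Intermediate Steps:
$K{\left(c,g \right)} = \frac{-1 + g}{1 + c}$ ($K{\left(c,g \right)} = \frac{g - 1}{c + 1} = \frac{-1 + g}{1 + c}$)
$r{\left(O,n \right)} = \frac{\sqrt{129}}{3}$ ($r{\left(O,n \right)} = \sqrt{13 + \frac{-1 + 5}{1 + 2}} = \sqrt{13 + \frac{1}{3} \cdot 4} = \sqrt{13 + \frac{4}{3}} = \sqrt{\frac{43}{3}} = \frac{\sqrt{129}}{3}$)
$- 4 r{\left(27,D{\left(4 \right)} \right)} = - 4 \frac{\sqrt{129}}{3} = - \frac{4 \sqrt{129}}{3}$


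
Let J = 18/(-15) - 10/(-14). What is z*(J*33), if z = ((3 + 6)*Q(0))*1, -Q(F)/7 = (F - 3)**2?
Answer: 45441/5 ≈ 9088.2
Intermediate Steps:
Q(F) = -7*(-3 + F)**2 (Q(F) = -7*(F - 3)**2 = -7*(-3 + F)**2)
J = -17/35 (J = 18*(-1/15) - 10*(-1/14) = -6/5 + 5/7 = -17/35 ≈ -0.48571)
z = -567 (z = ((3 + 6)*(-7*(-3 + 0)**2))*1 = (9*(-7*(-3)**2))*1 = (9*(-7*9))*1 = (9*(-63))*1 = -567*1 = -567)
z*(J*33) = -(-1377)*33/5 = -567*(-561/35) = 45441/5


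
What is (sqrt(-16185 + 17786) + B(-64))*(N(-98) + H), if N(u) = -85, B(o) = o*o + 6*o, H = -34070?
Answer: -126783360 - 34155*sqrt(1601) ≈ -1.2815e+8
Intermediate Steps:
B(o) = o**2 + 6*o
(sqrt(-16185 + 17786) + B(-64))*(N(-98) + H) = (sqrt(-16185 + 17786) - 64*(6 - 64))*(-85 - 34070) = (sqrt(1601) - 64*(-58))*(-34155) = (sqrt(1601) + 3712)*(-34155) = (3712 + sqrt(1601))*(-34155) = -126783360 - 34155*sqrt(1601)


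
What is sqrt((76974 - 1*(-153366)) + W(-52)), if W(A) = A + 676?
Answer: 2*sqrt(57741) ≈ 480.59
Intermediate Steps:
W(A) = 676 + A
sqrt((76974 - 1*(-153366)) + W(-52)) = sqrt((76974 - 1*(-153366)) + (676 - 52)) = sqrt((76974 + 153366) + 624) = sqrt(230340 + 624) = sqrt(230964) = 2*sqrt(57741)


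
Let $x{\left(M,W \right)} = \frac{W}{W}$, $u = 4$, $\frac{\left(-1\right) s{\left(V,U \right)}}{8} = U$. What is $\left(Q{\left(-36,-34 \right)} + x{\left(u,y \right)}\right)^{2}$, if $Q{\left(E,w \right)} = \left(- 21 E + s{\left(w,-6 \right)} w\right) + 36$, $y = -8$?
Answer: $703921$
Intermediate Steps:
$s{\left(V,U \right)} = - 8 U$
$x{\left(M,W \right)} = 1$
$Q{\left(E,w \right)} = 36 - 21 E + 48 w$ ($Q{\left(E,w \right)} = \left(- 21 E + \left(-8\right) \left(-6\right) w\right) + 36 = \left(- 21 E + 48 w\right) + 36 = 36 - 21 E + 48 w$)
$\left(Q{\left(-36,-34 \right)} + x{\left(u,y \right)}\right)^{2} = \left(\left(36 - -756 + 48 \left(-34\right)\right) + 1\right)^{2} = \left(\left(36 + 756 - 1632\right) + 1\right)^{2} = \left(-840 + 1\right)^{2} = \left(-839\right)^{2} = 703921$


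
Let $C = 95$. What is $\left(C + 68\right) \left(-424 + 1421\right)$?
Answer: $162511$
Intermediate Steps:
$\left(C + 68\right) \left(-424 + 1421\right) = \left(95 + 68\right) \left(-424 + 1421\right) = 163 \cdot 997 = 162511$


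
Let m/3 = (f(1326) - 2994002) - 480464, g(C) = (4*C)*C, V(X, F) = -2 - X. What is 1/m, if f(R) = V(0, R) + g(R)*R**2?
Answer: 1/37098403482708 ≈ 2.6955e-14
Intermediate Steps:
g(C) = 4*C**2
f(R) = -2 + 4*R**4 (f(R) = (-2 - 1*0) + (4*R**2)*R**2 = (-2 + 0) + 4*R**4 = -2 + 4*R**4)
m = 37098403482708 (m = 3*(((-2 + 4*1326**4) - 2994002) - 480464) = 3*(((-2 + 4*3091534492176) - 2994002) - 480464) = 3*(((-2 + 12366137968704) - 2994002) - 480464) = 3*((12366137968702 - 2994002) - 480464) = 3*(12366134974700 - 480464) = 3*12366134494236 = 37098403482708)
1/m = 1/37098403482708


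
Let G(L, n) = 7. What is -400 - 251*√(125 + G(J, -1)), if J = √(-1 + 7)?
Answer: -400 - 502*√33 ≈ -3283.8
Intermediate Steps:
J = √6 ≈ 2.4495
-400 - 251*√(125 + G(J, -1)) = -400 - 251*√(125 + 7) = -400 - 502*√33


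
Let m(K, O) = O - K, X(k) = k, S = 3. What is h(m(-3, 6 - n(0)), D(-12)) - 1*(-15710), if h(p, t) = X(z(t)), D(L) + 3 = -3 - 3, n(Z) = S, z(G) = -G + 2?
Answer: 15721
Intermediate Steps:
z(G) = 2 - G
n(Z) = 3
D(L) = -9 (D(L) = -3 + (-3 - 3) = -3 - 6 = -9)
h(p, t) = 2 - t
h(m(-3, 6 - n(0)), D(-12)) - 1*(-15710) = (2 - 1*(-9)) - 1*(-15710) = (2 + 9) + 15710 = 11 + 15710 = 15721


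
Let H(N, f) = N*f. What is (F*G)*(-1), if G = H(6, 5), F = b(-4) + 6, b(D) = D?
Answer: -60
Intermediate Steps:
F = 2 (F = -4 + 6 = 2)
G = 30 (G = 6*5 = 30)
(F*G)*(-1) = (2*30)*(-1) = 60*(-1) = -60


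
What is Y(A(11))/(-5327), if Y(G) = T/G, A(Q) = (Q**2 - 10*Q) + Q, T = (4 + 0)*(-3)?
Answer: 6/58597 ≈ 0.00010239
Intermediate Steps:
T = -12 (T = 4*(-3) = -12)
A(Q) = Q**2 - 9*Q
Y(G) = -12/G
Y(A(11))/(-5327) = -12*1/(11*(-9 + 11))/(-5327) = -12/(11*2)*(-1/5327) = -12/22*(-1/5327) = -12*1/22*(-1/5327) = -6/11*(-1/5327) = 6/58597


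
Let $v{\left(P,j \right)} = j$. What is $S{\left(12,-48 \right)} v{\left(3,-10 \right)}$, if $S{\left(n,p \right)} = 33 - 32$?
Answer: $-10$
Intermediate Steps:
$S{\left(n,p \right)} = 1$ ($S{\left(n,p \right)} = 33 - 32 = 1$)
$S{\left(12,-48 \right)} v{\left(3,-10 \right)} = 1 \left(-10\right) = -10$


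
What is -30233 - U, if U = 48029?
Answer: -78262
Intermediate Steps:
-30233 - U = -30233 - 1*48029 = -30233 - 48029 = -78262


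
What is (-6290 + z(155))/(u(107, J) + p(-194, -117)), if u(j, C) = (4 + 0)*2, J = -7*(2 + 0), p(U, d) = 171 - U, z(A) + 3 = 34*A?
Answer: -1023/373 ≈ -2.7426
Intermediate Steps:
z(A) = -3 + 34*A
J = -14 (J = -7*2 = -14)
u(j, C) = 8 (u(j, C) = 4*2 = 8)
(-6290 + z(155))/(u(107, J) + p(-194, -117)) = (-6290 + (-3 + 34*155))/(8 + (171 - 1*(-194))) = (-6290 + (-3 + 5270))/(8 + (171 + 194)) = (-6290 + 5267)/(8 + 365) = -1023/373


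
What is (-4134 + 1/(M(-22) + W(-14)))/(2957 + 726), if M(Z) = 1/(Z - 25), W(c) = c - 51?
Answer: -12633551/11255248 ≈ -1.1225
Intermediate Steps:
W(c) = -51 + c
M(Z) = 1/(-25 + Z)
(-4134 + 1/(M(-22) + W(-14)))/(2957 + 726) = (-4134 + 1/(1/(-25 - 22) + (-51 - 14)))/(2957 + 726) = (-4134 + 1/(1/(-47) - 65))/3683 = (-4134 + 1/(-1/47 - 65))*(1/3683) = (-4134 + 1/(-3056/47))*(1/3683) = (-4134 - 47/3056)*(1/3683) = -12633551/3056*1/3683 = -12633551/11255248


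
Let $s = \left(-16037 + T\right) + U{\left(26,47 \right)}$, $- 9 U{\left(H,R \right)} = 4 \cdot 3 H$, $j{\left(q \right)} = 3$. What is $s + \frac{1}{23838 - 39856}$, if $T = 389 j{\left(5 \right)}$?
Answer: $- \frac{716228855}{48054} \approx -14905.0$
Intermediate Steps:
$T = 1167$ ($T = 389 \cdot 3 = 1167$)
$U{\left(H,R \right)} = - \frac{4 H}{3}$ ($U{\left(H,R \right)} = - \frac{4 \cdot 3 H}{9} = - \frac{12 H}{9} = - \frac{4 H}{3}$)
$s = - \frac{44714}{3}$ ($s = \left(-16037 + 1167\right) - \frac{104}{3} = -14870 - \frac{104}{3} = - \frac{44714}{3} \approx -14905.0$)
$s + \frac{1}{23838 - 39856} = - \frac{44714}{3} + \frac{1}{23838 - 39856} = - \frac{44714}{3} + \frac{1}{-16018} = - \frac{44714}{3} - \frac{1}{16018} = - \frac{716228855}{48054}$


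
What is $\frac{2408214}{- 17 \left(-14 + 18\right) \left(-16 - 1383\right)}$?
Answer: $\frac{1204107}{47566} \approx 25.314$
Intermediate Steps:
$\frac{2408214}{- 17 \left(-14 + 18\right) \left(-16 - 1383\right)} = \frac{2408214}{\left(-17\right) 4 \left(-1399\right)} = \frac{2408214}{\left(-68\right) \left(-1399\right)} = \frac{2408214}{95132} = 2408214 \cdot \frac{1}{95132} = \frac{1204107}{47566}$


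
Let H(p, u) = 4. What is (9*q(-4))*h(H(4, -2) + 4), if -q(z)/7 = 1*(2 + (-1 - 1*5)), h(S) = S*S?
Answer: 16128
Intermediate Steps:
h(S) = S**2
q(z) = 28 (q(z) = -7*(2 + (-1 - 1*5)) = -7*(2 + (-1 - 5)) = -7*(2 - 6) = -7*(-4) = 28)
(9*q(-4))*h(H(4, -2) + 4) = (9*28)*(4 + 4)**2 = 252*8**2 = 252*64 = 16128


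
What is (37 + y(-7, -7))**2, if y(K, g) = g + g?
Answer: 529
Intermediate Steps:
y(K, g) = 2*g
(37 + y(-7, -7))**2 = (37 + 2*(-7))**2 = (37 - 14)**2 = 23**2 = 529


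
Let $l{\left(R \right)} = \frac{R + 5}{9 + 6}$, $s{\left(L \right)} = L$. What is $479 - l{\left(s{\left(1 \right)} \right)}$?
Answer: $\frac{2393}{5} \approx 478.6$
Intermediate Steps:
$l{\left(R \right)} = \frac{1}{3} + \frac{R}{15}$ ($l{\left(R \right)} = \frac{5 + R}{15} = \left(5 + R\right) \frac{1}{15} = \frac{1}{3} + \frac{R}{15}$)
$479 - l{\left(s{\left(1 \right)} \right)} = 479 - \left(\frac{1}{3} + \frac{1}{15} \cdot 1\right) = 479 - \left(\frac{1}{3} + \frac{1}{15}\right) = 479 - \frac{2}{5} = \frac{2393}{5}$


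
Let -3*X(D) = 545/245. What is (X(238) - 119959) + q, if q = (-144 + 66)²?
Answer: -16739734/147 ≈ -1.1388e+5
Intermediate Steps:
X(D) = -109/147 (X(D) = -545/(3*245) = -⅓*109/49 = -109/147)
q = 6084 (q = (-78)² = 6084)
(X(238) - 119959) + q = (-109/147 - 119959) + 6084 = -17634082/147 + 6084 = -16739734/147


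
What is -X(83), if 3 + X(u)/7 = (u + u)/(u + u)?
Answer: 14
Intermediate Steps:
X(u) = -14 (X(u) = -21 + 7*((u + u)/(u + u)) = -21 + 7*((2*u)/((2*u))) = -21 + 7*((2*u)*(1/(2*u))) = -21 + 7*1 = -21 + 7 = -14)
-X(83) = -1*(-14) = 14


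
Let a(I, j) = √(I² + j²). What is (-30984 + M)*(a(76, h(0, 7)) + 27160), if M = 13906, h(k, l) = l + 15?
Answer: -463838480 - 34156*√1565 ≈ -4.6519e+8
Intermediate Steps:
h(k, l) = 15 + l
(-30984 + M)*(a(76, h(0, 7)) + 27160) = (-30984 + 13906)*(√(76² + (15 + 7)²) + 27160) = -17078*(√(5776 + 22²) + 27160) = -17078*(√(5776 + 484) + 27160) = -17078*(√6260 + 27160) = -17078*(2*√1565 + 27160) = -17078*(27160 + 2*√1565) = -463838480 - 34156*√1565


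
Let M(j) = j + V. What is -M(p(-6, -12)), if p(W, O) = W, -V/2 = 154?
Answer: 314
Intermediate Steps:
V = -308 (V = -2*154 = -308)
M(j) = -308 + j (M(j) = j - 308 = -308 + j)
-M(p(-6, -12)) = -(-308 - 6) = -1*(-314) = 314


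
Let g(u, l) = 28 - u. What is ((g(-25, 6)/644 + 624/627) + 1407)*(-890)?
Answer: -84337112445/67298 ≈ -1.2532e+6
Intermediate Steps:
((g(-25, 6)/644 + 624/627) + 1407)*(-890) = (((28 - 1*(-25))/644 + 624/627) + 1407)*(-890) = (((28 + 25)*(1/644) + 624*(1/627)) + 1407)*(-890) = ((53*(1/644) + 208/209) + 1407)*(-890) = ((53/644 + 208/209) + 1407)*(-890) = (145029/134596 + 1407)*(-890) = (189521601/134596)*(-890) = -84337112445/67298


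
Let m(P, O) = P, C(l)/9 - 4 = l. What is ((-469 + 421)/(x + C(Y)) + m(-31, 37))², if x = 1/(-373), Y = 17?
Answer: 18962667025/19412836 ≈ 976.81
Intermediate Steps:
C(l) = 36 + 9*l
x = -1/373 ≈ -0.0026810
((-469 + 421)/(x + C(Y)) + m(-31, 37))² = ((-469 + 421)/(-1/373 + (36 + 9*17)) - 31)² = (-48/(-1/373 + (36 + 153)) - 31)² = (-48/(-1/373 + 189) - 31)² = (-48/70496/373 - 31)² = (-48*373/70496 - 31)² = (-1119/4406 - 31)² = (-137705/4406)² = 18962667025/19412836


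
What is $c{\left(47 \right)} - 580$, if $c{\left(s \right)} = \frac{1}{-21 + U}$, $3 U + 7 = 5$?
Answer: $- \frac{37703}{65} \approx -580.05$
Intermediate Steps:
$U = - \frac{2}{3}$ ($U = - \frac{7}{3} + \frac{1}{3} \cdot 5 = - \frac{7}{3} + \frac{5}{3} = - \frac{2}{3} \approx -0.66667$)
$c{\left(s \right)} = - \frac{3}{65}$ ($c{\left(s \right)} = \frac{1}{-21 - \frac{2}{3}} = \frac{1}{- \frac{65}{3}} = - \frac{3}{65}$)
$c{\left(47 \right)} - 580 = - \frac{3}{65} - 580 = - \frac{37703}{65}$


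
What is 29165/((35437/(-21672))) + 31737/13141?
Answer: -8304826783011/465677617 ≈ -17834.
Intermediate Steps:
29165/((35437/(-21672))) + 31737/13141 = 29165/((35437*(-1/21672))) + 31737*(1/13141) = 29165/(-35437/21672) + 31737/13141 = 29165*(-21672/35437) + 31737/13141 = -632063880/35437 + 31737/13141 = -8304826783011/465677617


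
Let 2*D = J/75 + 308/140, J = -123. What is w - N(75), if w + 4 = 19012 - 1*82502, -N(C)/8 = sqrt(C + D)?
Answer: -63494 + 8*sqrt(1882)/5 ≈ -63425.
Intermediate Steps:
D = 7/25 (D = (-123/75 + 308/140)/2 = (-123*1/75 + 308*(1/140))/2 = (-41/25 + 11/5)/2 = (1/2)*(14/25) = 7/25 ≈ 0.28000)
N(C) = -8*sqrt(7/25 + C) (N(C) = -8*sqrt(C + 7/25) = -8*sqrt(7/25 + C))
w = -63494 (w = -4 + (19012 - 1*82502) = -4 + (19012 - 82502) = -4 - 63490 = -63494)
w - N(75) = -63494 - (-8)*sqrt(7 + 25*75)/5 = -63494 - (-8)*sqrt(7 + 1875)/5 = -63494 - (-8)*sqrt(1882)/5 = -63494 + 8*sqrt(1882)/5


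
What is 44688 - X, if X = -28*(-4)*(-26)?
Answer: 47600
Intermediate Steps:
X = -2912 (X = 112*(-26) = -2912)
44688 - X = 44688 - 1*(-2912) = 44688 + 2912 = 47600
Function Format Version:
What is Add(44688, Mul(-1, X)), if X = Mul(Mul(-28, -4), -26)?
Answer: 47600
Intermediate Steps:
X = -2912 (X = Mul(112, -26) = -2912)
Add(44688, Mul(-1, X)) = Add(44688, Mul(-1, -2912)) = Add(44688, 2912) = 47600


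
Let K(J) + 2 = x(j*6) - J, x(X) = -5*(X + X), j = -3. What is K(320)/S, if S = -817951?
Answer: 142/817951 ≈ 0.00017360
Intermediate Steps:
x(X) = -10*X
K(J) = 178 - J (K(J) = -2 + (-(-30)*6 - J) = -2 + (-10*(-18) - J) = -2 + (180 - J) = 178 - J)
K(320)/S = (178 - 1*320)/(-817951) = (178 - 320)*(-1/817951) = -142*(-1/817951) = 142/817951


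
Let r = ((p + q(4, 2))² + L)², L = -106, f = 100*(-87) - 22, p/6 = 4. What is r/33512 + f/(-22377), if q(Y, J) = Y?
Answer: 2644660133/187474506 ≈ 14.107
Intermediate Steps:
p = 24 (p = 6*4 = 24)
f = -8722 (f = -8700 - 22 = -8722)
r = 459684 (r = ((24 + 4)² - 106)² = (28² - 106)² = (784 - 106)² = 678² = 459684)
r/33512 + f/(-22377) = 459684/33512 - 8722/(-22377) = 459684*(1/33512) - 8722*(-1/22377) = 114921/8378 + 8722/22377 = 2644660133/187474506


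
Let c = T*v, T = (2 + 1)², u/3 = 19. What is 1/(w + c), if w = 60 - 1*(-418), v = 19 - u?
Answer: 1/136 ≈ 0.0073529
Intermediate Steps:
u = 57 (u = 3*19 = 57)
v = -38 (v = 19 - 1*57 = 19 - 57 = -38)
T = 9 (T = 3² = 9)
c = -342 (c = 9*(-38) = -342)
w = 478 (w = 60 + 418 = 478)
1/(w + c) = 1/(478 - 342) = 1/136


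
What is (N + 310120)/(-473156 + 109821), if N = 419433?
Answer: -729553/363335 ≈ -2.0079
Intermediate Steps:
(N + 310120)/(-473156 + 109821) = (419433 + 310120)/(-473156 + 109821) = 729553/(-363335) = 729553*(-1/363335) = -729553/363335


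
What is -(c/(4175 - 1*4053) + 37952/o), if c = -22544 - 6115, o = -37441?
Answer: 1077651763/4567802 ≈ 235.92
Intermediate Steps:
c = -28659
-(c/(4175 - 1*4053) + 37952/o) = -(-28659/(4175 - 1*4053) + 37952/(-37441)) = -(-28659/(4175 - 4053) + 37952*(-1/37441)) = -(-28659/122 - 37952/37441) = -1*(-1077651763/4567802) = 1077651763/4567802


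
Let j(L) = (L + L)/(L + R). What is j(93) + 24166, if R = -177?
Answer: 338293/14 ≈ 24164.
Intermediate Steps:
j(L) = 2*L/(-177 + L) (j(L) = (L + L)/(L - 177) = (2*L)/(-177 + L) = 2*L/(-177 + L))
j(93) + 24166 = 2*93/(-177 + 93) + 24166 = 2*93/(-84) + 24166 = 2*93*(-1/84) + 24166 = -31/14 + 24166 = 338293/14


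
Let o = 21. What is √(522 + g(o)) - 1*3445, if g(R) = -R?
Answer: -3445 + √501 ≈ -3422.6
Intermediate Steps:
√(522 + g(o)) - 1*3445 = √(522 - 1*21) - 1*3445 = √(522 - 21) - 3445 = √501 - 3445 = -3445 + √501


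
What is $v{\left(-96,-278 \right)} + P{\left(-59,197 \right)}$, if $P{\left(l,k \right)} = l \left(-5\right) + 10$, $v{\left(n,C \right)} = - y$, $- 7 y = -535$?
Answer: $\frac{1600}{7} \approx 228.57$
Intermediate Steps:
$y = \frac{535}{7}$ ($y = \left(- \frac{1}{7}\right) \left(-535\right) = \frac{535}{7} \approx 76.429$)
$v{\left(n,C \right)} = - \frac{535}{7}$ ($v{\left(n,C \right)} = \left(-1\right) \frac{535}{7} = - \frac{535}{7}$)
$P{\left(l,k \right)} = 10 - 5 l$ ($P{\left(l,k \right)} = - 5 l + 10 = 10 - 5 l$)
$v{\left(-96,-278 \right)} + P{\left(-59,197 \right)} = - \frac{535}{7} + \left(10 - -295\right) = - \frac{535}{7} + \left(10 + 295\right) = - \frac{535}{7} + 305 = \frac{1600}{7}$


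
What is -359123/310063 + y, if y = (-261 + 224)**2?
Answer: 424117124/310063 ≈ 1367.8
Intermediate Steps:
y = 1369 (y = (-37)**2 = 1369)
-359123/310063 + y = -359123/310063 + 1369 = 424117124/310063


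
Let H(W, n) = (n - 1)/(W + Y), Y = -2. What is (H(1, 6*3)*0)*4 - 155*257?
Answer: -39835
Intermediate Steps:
H(W, n) = (-1 + n)/(-2 + W) (H(W, n) = (n - 1)/(W - 2) = (-1 + n)/(-2 + W))
(H(1, 6*3)*0)*4 - 155*257 = (((-1 + 6*3)/(-2 + 1))*0)*4 - 155*257 = (((-1 + 18)/(-1))*0)*4 - 39835 = (-1*17*0)*4 - 39835 = -17*0*4 - 39835 = 0*4 - 39835 = 0 - 39835 = -39835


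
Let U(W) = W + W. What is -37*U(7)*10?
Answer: -5180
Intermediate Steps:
U(W) = 2*W
-37*U(7)*10 = -74*7*10 = -37*14*10 = -518*10 = -5180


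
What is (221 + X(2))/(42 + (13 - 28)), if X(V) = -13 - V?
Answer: 206/27 ≈ 7.6296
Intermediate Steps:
(221 + X(2))/(42 + (13 - 28)) = (221 + (-13 - 1*2))/(42 + (13 - 28)) = (221 + (-13 - 2))/(42 - 15) = (221 - 15)/27 = 206*(1/27) = 206/27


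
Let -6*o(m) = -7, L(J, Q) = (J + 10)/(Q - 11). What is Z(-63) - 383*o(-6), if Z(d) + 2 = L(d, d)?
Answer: -49741/111 ≈ -448.12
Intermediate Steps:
L(J, Q) = (10 + J)/(-11 + Q)
o(m) = 7/6 (o(m) = -1/6*(-7) = 7/6)
Z(d) = -2 + (10 + d)/(-11 + d)
Z(-63) - 383*o(-6) = (32 - 1*(-63))/(-11 - 63) - 383*7/6 = (32 + 63)/(-74) - 1*2681/6 = -1/74*95 - 2681/6 = -95/74 - 2681/6 = -49741/111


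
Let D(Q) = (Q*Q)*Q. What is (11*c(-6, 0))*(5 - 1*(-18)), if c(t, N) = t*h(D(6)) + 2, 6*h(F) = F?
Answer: -54142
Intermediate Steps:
D(Q) = Q³ (D(Q) = Q²*Q = Q³)
h(F) = F/6
c(t, N) = 2 + 36*t (c(t, N) = t*((⅙)*6³) + 2 = t*((⅙)*216) + 2 = t*36 + 2 = 36*t + 2 = 2 + 36*t)
(11*c(-6, 0))*(5 - 1*(-18)) = (11*(2 + 36*(-6)))*(5 - 1*(-18)) = (11*(2 - 216))*(5 + 18) = (11*(-214))*23 = -2354*23 = -54142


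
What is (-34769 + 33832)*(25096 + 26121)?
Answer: -47990329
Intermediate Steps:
(-34769 + 33832)*(25096 + 26121) = -937*51217 = -47990329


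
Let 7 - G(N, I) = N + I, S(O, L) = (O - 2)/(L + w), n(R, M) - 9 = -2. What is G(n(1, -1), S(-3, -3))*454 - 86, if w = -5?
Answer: -1479/4 ≈ -369.75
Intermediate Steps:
n(R, M) = 7 (n(R, M) = 9 - 2 = 7)
S(O, L) = (-2 + O)/(-5 + L) (S(O, L) = (O - 2)/(L - 5) = (-2 + O)/(-5 + L))
G(N, I) = 7 - I - N (G(N, I) = 7 - (N + I) = 7 - (I + N) = 7 + (-I - N) = 7 - I - N)
G(n(1, -1), S(-3, -3))*454 - 86 = (7 - (-2 - 3)/(-5 - 3) - 1*7)*454 - 86 = (7 - (-5)/(-8) - 7)*454 - 86 = (7 - (-1)*(-5)/8 - 7)*454 - 86 = (7 - 1*5/8 - 7)*454 - 86 = (7 - 5/8 - 7)*454 - 86 = -5/8*454 - 86 = -1135/4 - 86 = -1479/4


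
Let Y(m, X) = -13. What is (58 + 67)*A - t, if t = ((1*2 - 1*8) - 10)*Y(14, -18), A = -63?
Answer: -8083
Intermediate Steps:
t = 208 (t = ((1*2 - 1*8) - 10)*(-13) = ((2 - 8) - 10)*(-13) = (-6 - 10)*(-13) = -16*(-13) = 208)
(58 + 67)*A - t = (58 + 67)*(-63) - 1*208 = 125*(-63) - 208 = -7875 - 208 = -8083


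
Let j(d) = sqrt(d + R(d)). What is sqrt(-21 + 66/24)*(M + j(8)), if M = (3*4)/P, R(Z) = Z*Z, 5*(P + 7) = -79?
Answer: I*sqrt(73)*(-5 + 57*sqrt(2))/19 ≈ 34.001*I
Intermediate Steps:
P = -114/5 (P = -7 + (1/5)*(-79) = -7 - 79/5 = -114/5 ≈ -22.800)
R(Z) = Z**2
j(d) = sqrt(d + d**2)
M = -10/19 (M = (3*4)/(-114/5) = 12*(-5/114) = -10/19 ≈ -0.52632)
sqrt(-21 + 66/24)*(M + j(8)) = sqrt(-21 + 66/24)*(-10/19 + sqrt(8*(1 + 8))) = sqrt(-21 + 66*(1/24))*(-10/19 + sqrt(8*9)) = sqrt(-21 + 11/4)*(-10/19 + sqrt(72)) = sqrt(-73/4)*(-10/19 + 6*sqrt(2)) = (I*sqrt(73)/2)*(-10/19 + 6*sqrt(2)) = I*sqrt(73)*(-10/19 + 6*sqrt(2))/2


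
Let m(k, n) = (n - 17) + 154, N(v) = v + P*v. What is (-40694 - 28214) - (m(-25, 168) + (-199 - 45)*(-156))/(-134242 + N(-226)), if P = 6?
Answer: -9359321823/135824 ≈ -68908.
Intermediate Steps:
N(v) = 7*v (N(v) = v + 6*v = 7*v)
m(k, n) = 137 + n (m(k, n) = (-17 + n) + 154 = 137 + n)
(-40694 - 28214) - (m(-25, 168) + (-199 - 45)*(-156))/(-134242 + N(-226)) = (-40694 - 28214) - ((137 + 168) + (-199 - 45)*(-156))/(-134242 + 7*(-226)) = -68908 - (305 - 244*(-156))/(-134242 - 1582) = -68908 - (305 + 38064)/(-135824) = -68908 - 38369*(-1)/135824 = -68908 - 1*(-38369/135824) = -68908 + 38369/135824 = -9359321823/135824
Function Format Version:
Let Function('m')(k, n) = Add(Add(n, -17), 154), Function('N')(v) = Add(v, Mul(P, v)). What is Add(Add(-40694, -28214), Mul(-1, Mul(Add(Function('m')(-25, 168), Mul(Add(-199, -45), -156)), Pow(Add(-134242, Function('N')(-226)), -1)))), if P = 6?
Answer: Rational(-9359321823, 135824) ≈ -68908.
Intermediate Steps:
Function('N')(v) = Mul(7, v) (Function('N')(v) = Add(v, Mul(6, v)) = Mul(7, v))
Function('m')(k, n) = Add(137, n) (Function('m')(k, n) = Add(Add(-17, n), 154) = Add(137, n))
Add(Add(-40694, -28214), Mul(-1, Mul(Add(Function('m')(-25, 168), Mul(Add(-199, -45), -156)), Pow(Add(-134242, Function('N')(-226)), -1)))) = Add(Add(-40694, -28214), Mul(-1, Mul(Add(Add(137, 168), Mul(Add(-199, -45), -156)), Pow(Add(-134242, Mul(7, -226)), -1)))) = Add(-68908, Mul(-1, Mul(Add(305, Mul(-244, -156)), Pow(Add(-134242, -1582), -1)))) = Add(-68908, Mul(-1, Mul(Add(305, 38064), Pow(-135824, -1)))) = Add(-68908, Mul(-1, Mul(38369, Rational(-1, 135824)))) = Add(-68908, Mul(-1, Rational(-38369, 135824))) = Add(-68908, Rational(38369, 135824)) = Rational(-9359321823, 135824)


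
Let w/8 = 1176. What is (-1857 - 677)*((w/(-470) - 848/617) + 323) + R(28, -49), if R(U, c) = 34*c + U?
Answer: -111053723368/144995 ≈ -7.6591e+5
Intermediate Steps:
w = 9408 (w = 8*1176 = 9408)
R(U, c) = U + 34*c
(-1857 - 677)*((w/(-470) - 848/617) + 323) + R(28, -49) = (-1857 - 677)*((9408/(-470) - 848/617) + 323) + (28 + 34*(-49)) = -2534*((9408*(-1/470) - 848*1/617) + 323) + (28 - 1666) = -2534*((-4704/235 - 848/617) + 323) - 1638 = -2534*(-3101648/144995 + 323) - 1638 = -2534*43731737/144995 - 1638 = -110816221558/144995 - 1638 = -111053723368/144995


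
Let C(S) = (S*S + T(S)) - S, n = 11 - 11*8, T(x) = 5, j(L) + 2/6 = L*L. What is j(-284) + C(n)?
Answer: 260000/3 ≈ 86667.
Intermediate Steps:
j(L) = -⅓ + L² (j(L) = -⅓ + L*L = -⅓ + L²)
n = -77 (n = 11 - 88 = -77)
C(S) = 5 + S² - S (C(S) = (S*S + 5) - S = (S² + 5) - S = (5 + S²) - S = 5 + S² - S)
j(-284) + C(n) = (-⅓ + (-284)²) + (5 + (-77)² - 1*(-77)) = (-⅓ + 80656) + (5 + 5929 + 77) = 241967/3 + 6011 = 260000/3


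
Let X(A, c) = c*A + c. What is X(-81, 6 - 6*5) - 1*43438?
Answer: -41518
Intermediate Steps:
X(A, c) = c + A*c (X(A, c) = A*c + c = c + A*c)
X(-81, 6 - 6*5) - 1*43438 = (6 - 6*5)*(1 - 81) - 1*43438 = (6 - 30)*(-80) - 43438 = -24*(-80) - 43438 = 1920 - 43438 = -41518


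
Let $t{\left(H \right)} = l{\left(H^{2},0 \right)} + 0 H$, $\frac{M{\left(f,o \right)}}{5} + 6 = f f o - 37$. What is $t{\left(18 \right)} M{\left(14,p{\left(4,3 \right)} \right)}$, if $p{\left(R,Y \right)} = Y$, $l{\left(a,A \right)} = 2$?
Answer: $5450$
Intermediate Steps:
$M{\left(f,o \right)} = -215 + 5 o f^{2}$ ($M{\left(f,o \right)} = -30 + 5 \left(f f o - 37\right) = -30 + 5 \left(f^{2} o - 37\right) = -30 + 5 \left(o f^{2} - 37\right) = -30 + 5 \left(-37 + o f^{2}\right) = -30 + \left(-185 + 5 o f^{2}\right) = -215 + 5 o f^{2}$)
$t{\left(H \right)} = 2$ ($t{\left(H \right)} = 2 + 0 H = 2 + 0 = 2$)
$t{\left(18 \right)} M{\left(14,p{\left(4,3 \right)} \right)} = 2 \left(-215 + 5 \cdot 3 \cdot 14^{2}\right) = 2 \left(-215 + 5 \cdot 3 \cdot 196\right) = 2 \left(-215 + 2940\right) = 2 \cdot 2725 = 5450$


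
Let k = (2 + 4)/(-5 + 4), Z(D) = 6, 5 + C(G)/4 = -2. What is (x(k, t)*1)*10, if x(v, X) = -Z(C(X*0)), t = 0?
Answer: -60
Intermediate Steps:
C(G) = -28 (C(G) = -20 + 4*(-2) = -20 - 8 = -28)
k = -6 (k = 6/(-1) = 6*(-1) = -6)
x(v, X) = -6 (x(v, X) = -1*6 = -6)
(x(k, t)*1)*10 = -6*1*10 = -6*10 = -60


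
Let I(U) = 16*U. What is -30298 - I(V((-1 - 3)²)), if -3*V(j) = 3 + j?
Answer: -90590/3 ≈ -30197.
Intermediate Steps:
V(j) = -1 - j/3 (V(j) = -(3 + j)/3 = -1 - j/3)
-30298 - I(V((-1 - 3)²)) = -30298 - 16*(-1 - (-1 - 3)²/3) = -30298 - 16*(-1 - ⅓*(-4)²) = -30298 - 16*(-1 - ⅓*16) = -30298 - 16*(-1 - 16/3) = -30298 - 16*(-19)/3 = -30298 - 1*(-304/3) = -30298 + 304/3 = -90590/3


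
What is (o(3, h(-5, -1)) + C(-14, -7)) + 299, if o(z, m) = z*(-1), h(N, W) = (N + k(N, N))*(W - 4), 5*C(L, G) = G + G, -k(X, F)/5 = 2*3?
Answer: 1466/5 ≈ 293.20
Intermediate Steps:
k(X, F) = -30 (k(X, F) = -10*3 = -5*6 = -30)
C(L, G) = 2*G/5 (C(L, G) = (G + G)/5 = (2*G)/5 = 2*G/5)
h(N, W) = (-30 + N)*(-4 + W) (h(N, W) = (N - 30)*(W - 4) = (-30 + N)*(-4 + W))
o(z, m) = -z
(o(3, h(-5, -1)) + C(-14, -7)) + 299 = (-1*3 + (2/5)*(-7)) + 299 = (-3 - 14/5) + 299 = -29/5 + 299 = 1466/5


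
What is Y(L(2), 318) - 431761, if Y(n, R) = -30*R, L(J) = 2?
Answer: -441301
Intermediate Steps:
Y(L(2), 318) - 431761 = -30*318 - 431761 = -9540 - 431761 = -441301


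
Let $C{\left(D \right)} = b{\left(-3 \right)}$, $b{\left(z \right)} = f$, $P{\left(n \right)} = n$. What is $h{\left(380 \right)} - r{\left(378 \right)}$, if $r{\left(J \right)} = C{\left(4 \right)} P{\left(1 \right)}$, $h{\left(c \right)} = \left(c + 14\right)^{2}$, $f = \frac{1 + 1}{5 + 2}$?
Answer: $\frac{1086650}{7} \approx 1.5524 \cdot 10^{5}$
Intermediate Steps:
$f = \frac{2}{7} \approx 0.28571$
$b{\left(z \right)} = \frac{2}{7}$
$h{\left(c \right)} = \left(14 + c\right)^{2}$
$C{\left(D \right)} = \frac{2}{7}$
$r{\left(J \right)} = \frac{2}{7}$ ($r{\left(J \right)} = \frac{2}{7} \cdot 1 = \frac{2}{7}$)
$h{\left(380 \right)} - r{\left(378 \right)} = \left(14 + 380\right)^{2} - \frac{2}{7} = 394^{2} - \frac{2}{7} = 155236 - \frac{2}{7} = \frac{1086650}{7}$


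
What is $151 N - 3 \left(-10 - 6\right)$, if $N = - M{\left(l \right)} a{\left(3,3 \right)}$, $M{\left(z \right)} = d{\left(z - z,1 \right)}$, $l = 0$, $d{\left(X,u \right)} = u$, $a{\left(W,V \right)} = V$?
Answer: $-405$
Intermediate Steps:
$M{\left(z \right)} = 1$
$N = -3$ ($N = \left(-1\right) 1 \cdot 3 = \left(-1\right) 3 = -3$)
$151 N - 3 \left(-10 - 6\right) = 151 \left(-3\right) - 3 \left(-10 - 6\right) = -453 - -48 = -453 + 48 = -405$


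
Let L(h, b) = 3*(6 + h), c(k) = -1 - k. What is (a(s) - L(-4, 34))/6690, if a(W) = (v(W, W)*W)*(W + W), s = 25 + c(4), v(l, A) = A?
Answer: 7997/3345 ≈ 2.3907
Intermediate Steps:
L(h, b) = 18 + 3*h
s = 20 (s = 25 + (-1 - 1*4) = 25 + (-1 - 4) = 25 - 5 = 20)
a(W) = 2*W³ (a(W) = (W*W)*(W + W) = W²*(2*W) = 2*W³)
(a(s) - L(-4, 34))/6690 = (2*20³ - (18 + 3*(-4)))/6690 = (2*8000 - (18 - 12))*(1/6690) = (16000 - 1*6)*(1/6690) = (16000 - 6)*(1/6690) = 15994*(1/6690) = 7997/3345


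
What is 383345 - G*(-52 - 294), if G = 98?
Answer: 417253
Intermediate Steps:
383345 - G*(-52 - 294) = 383345 - 98*(-52 - 294) = 383345 - 98*(-346) = 383345 - 1*(-33908) = 383345 + 33908 = 417253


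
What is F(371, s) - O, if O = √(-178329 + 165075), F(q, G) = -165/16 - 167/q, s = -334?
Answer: -63887/5936 - 47*I*√6 ≈ -10.763 - 115.13*I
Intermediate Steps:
F(q, G) = -165/16 - 167/q (F(q, G) = -165*1/16 - 167/q = -165/16 - 167/q)
O = 47*I*√6 (O = √(-13254) = 47*I*√6 ≈ 115.13*I)
F(371, s) - O = (-165/16 - 167/371) - 47*I*√6 = -63887/5936 - 47*I*√6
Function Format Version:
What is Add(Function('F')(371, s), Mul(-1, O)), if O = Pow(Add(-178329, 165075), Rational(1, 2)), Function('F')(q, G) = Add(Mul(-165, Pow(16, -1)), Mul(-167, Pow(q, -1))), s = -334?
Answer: Add(Rational(-63887, 5936), Mul(-47, I, Pow(6, Rational(1, 2)))) ≈ Add(-10.763, Mul(-115.13, I))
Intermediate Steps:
Function('F')(q, G) = Add(Rational(-165, 16), Mul(-167, Pow(q, -1))) (Function('F')(q, G) = Add(Mul(-165, Rational(1, 16)), Mul(-167, Pow(q, -1))) = Add(Rational(-165, 16), Mul(-167, Pow(q, -1))))
O = Mul(47, I, Pow(6, Rational(1, 2))) (O = Pow(-13254, Rational(1, 2)) = Mul(47, I, Pow(6, Rational(1, 2))) ≈ Mul(115.13, I))
Add(Function('F')(371, s), Mul(-1, O)) = Add(Add(Rational(-165, 16), Mul(-167, Pow(371, -1))), Mul(-1, Mul(47, I, Pow(6, Rational(1, 2))))) = Add(Add(Rational(-165, 16), Mul(-167, Rational(1, 371))), Mul(-47, I, Pow(6, Rational(1, 2)))) = Add(Add(Rational(-165, 16), Rational(-167, 371)), Mul(-47, I, Pow(6, Rational(1, 2)))) = Add(Rational(-63887, 5936), Mul(-47, I, Pow(6, Rational(1, 2))))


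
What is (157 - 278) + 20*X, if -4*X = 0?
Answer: -121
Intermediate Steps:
X = 0 (X = -¼*0 = 0)
(157 - 278) + 20*X = (157 - 278) + 20*0 = -121 + 0 = -121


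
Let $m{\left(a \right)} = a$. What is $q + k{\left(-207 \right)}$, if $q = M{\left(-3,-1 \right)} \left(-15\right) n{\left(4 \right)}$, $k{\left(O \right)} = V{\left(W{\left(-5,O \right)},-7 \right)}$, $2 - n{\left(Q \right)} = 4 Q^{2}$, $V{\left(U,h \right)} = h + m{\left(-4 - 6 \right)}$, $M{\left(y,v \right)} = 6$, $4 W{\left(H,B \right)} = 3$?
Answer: $5563$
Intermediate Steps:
$W{\left(H,B \right)} = \frac{3}{4}$ ($W{\left(H,B \right)} = \frac{1}{4} \cdot 3 = \frac{3}{4}$)
$V{\left(U,h \right)} = -10 + h$ ($V{\left(U,h \right)} = h - 10 = -10 + h$)
$n{\left(Q \right)} = 2 - 4 Q^{2}$
$k{\left(O \right)} = -17$ ($k{\left(O \right)} = -10 - 7 = -17$)
$q = 5580$ ($q = 6 \left(-15\right) \left(2 - 4 \cdot 4^{2}\right) = - 90 \left(2 - 64\right) = \left(-90\right) \left(-62\right) = 5580$)
$q + k{\left(-207 \right)} = 5580 - 17 = 5563$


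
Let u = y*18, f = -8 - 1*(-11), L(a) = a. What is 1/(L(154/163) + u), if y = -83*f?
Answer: -163/730412 ≈ -0.00022316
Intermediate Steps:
f = 3 (f = -8 + 11 = 3)
y = -249 (y = -83*3 = -249)
u = -4482 (u = -249*18 = -4482)
1/(L(154/163) + u) = 1/(154/163 - 4482) = 1/(-730412/163) = -163/730412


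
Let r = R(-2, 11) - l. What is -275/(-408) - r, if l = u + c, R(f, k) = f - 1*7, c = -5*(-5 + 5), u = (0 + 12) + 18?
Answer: 16187/408 ≈ 39.674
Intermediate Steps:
u = 30 (u = 12 + 18 = 30)
c = 0 (c = -5*0 = 0)
R(f, k) = -7 + f (R(f, k) = f - 7 = -7 + f)
l = 30 (l = 30 + 0 = 30)
r = -39 (r = (-7 - 2) - 1*30 = -9 - 30 = -39)
-275/(-408) - r = -275/(-408) - 1*(-39) = -275*(-1/408) + 39 = 275/408 + 39 = 16187/408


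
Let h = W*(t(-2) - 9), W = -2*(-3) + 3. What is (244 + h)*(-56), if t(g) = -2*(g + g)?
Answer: -13160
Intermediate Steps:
t(g) = -4*g
W = 9 (W = 6 + 3 = 9)
h = -9 (h = 9*(-4*(-2) - 9) = 9*(8 - 9) = 9*(-1) = -9)
(244 + h)*(-56) = (244 - 9)*(-56) = 235*(-56) = -13160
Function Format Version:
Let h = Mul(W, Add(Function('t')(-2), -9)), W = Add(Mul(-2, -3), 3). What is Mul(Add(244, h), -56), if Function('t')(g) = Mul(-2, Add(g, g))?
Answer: -13160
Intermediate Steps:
Function('t')(g) = Mul(-4, g) (Function('t')(g) = Mul(-2, Mul(2, g)) = Mul(-4, g))
W = 9 (W = Add(6, 3) = 9)
h = -9 (h = Mul(9, Add(Mul(-4, -2), -9)) = Mul(9, Add(8, -9)) = Mul(9, -1) = -9)
Mul(Add(244, h), -56) = Mul(Add(244, -9), -56) = Mul(235, -56) = -13160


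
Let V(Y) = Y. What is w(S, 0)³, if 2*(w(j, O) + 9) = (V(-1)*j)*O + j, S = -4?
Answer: -1331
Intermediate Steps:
w(j, O) = -9 + j/2 - O*j/2 (w(j, O) = -9 + ((-j)*O + j)/2 = -9 + (-O*j + j)/2 = -9 + (j - O*j)/2 = -9 + (j/2 - O*j/2) = -9 + j/2 - O*j/2)
w(S, 0)³ = (-9 + (½)*(-4) - ½*0*(-4))³ = (-9 - 2 + 0)³ = (-11)³ = -1331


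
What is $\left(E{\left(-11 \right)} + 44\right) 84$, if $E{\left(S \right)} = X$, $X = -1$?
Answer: $3612$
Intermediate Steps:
$E{\left(S \right)} = -1$
$\left(E{\left(-11 \right)} + 44\right) 84 = \left(-1 + 44\right) 84 = 43 \cdot 84 = 3612$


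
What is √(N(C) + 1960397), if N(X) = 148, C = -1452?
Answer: √1960545 ≈ 1400.2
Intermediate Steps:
√(N(C) + 1960397) = √(148 + 1960397) = √1960545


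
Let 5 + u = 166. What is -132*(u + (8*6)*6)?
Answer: -59268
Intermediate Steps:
u = 161 (u = -5 + 166 = 161)
-132*(u + (8*6)*6) = -132*(161 + (8*6)*6) = -132*(161 + 48*6) = -132*(161 + 288) = -132*449 = -59268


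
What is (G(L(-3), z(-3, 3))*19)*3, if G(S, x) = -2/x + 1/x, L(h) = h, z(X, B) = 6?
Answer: -19/2 ≈ -9.5000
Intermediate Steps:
G(S, x) = -1/x (G(S, x) = -2/x + 1/x = -1/x)
(G(L(-3), z(-3, 3))*19)*3 = (-1/6*19)*3 = (-1*⅙*19)*3 = -⅙*19*3 = -19/6*3 = -19/2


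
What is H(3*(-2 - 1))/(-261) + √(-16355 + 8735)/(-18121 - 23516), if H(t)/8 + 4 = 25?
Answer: -56/87 - 2*I*√1905/41637 ≈ -0.64368 - 0.0020965*I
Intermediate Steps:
H(t) = 168 (H(t) = -32 + 8*25 = -32 + 200 = 168)
H(3*(-2 - 1))/(-261) + √(-16355 + 8735)/(-18121 - 23516) = 168/(-261) + √(-16355 + 8735)/(-18121 - 23516) = 168*(-1/261) + √(-7620)/(-41637) = -56/87 + (2*I*√1905)*(-1/41637) = -56/87 - 2*I*√1905/41637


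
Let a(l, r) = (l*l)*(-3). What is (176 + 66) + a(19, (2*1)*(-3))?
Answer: -841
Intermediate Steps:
a(l, r) = -3*l**2 (a(l, r) = l**2*(-3) = -3*l**2)
(176 + 66) + a(19, (2*1)*(-3)) = (176 + 66) - 3*19**2 = 242 - 3*361 = 242 - 1083 = -841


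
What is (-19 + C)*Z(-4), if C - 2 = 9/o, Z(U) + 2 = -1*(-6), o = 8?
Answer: -127/2 ≈ -63.500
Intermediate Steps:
Z(U) = 4 (Z(U) = -2 - 1*(-6) = -2 + 6 = 4)
C = 25/8 (C = 2 + 9/8 = 25/8 ≈ 3.1250)
(-19 + C)*Z(-4) = (-19 + 25/8)*4 = -127/8*4 = -127/2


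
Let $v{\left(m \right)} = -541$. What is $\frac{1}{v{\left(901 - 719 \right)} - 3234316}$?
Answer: $- \frac{1}{3234857} \approx -3.0913 \cdot 10^{-7}$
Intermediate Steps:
$\frac{1}{v{\left(901 - 719 \right)} - 3234316} = \frac{1}{-541 - 3234316} = \frac{1}{-3234857} = - \frac{1}{3234857}$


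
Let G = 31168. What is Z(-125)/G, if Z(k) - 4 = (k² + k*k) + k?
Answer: 31129/31168 ≈ 0.99875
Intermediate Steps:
Z(k) = 4 + k + 2*k² (Z(k) = 4 + ((k² + k*k) + k) = 4 + ((k² + k²) + k) = 4 + (2*k² + k) = 4 + (k + 2*k²) = 4 + k + 2*k²)
Z(-125)/G = (4 - 125 + 2*(-125)²)/31168 = (4 - 125 + 2*15625)*(1/31168) = (4 - 125 + 31250)*(1/31168) = 31129*(1/31168) = 31129/31168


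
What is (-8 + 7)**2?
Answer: 1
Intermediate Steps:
(-8 + 7)**2 = (-1)**2 = 1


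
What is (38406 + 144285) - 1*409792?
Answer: -227101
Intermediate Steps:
(38406 + 144285) - 1*409792 = 182691 - 409792 = -227101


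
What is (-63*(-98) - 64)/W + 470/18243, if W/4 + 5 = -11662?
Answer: -14921795/141894054 ≈ -0.10516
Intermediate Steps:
W = -46668 (W = -20 + 4*(-11662) = -20 - 46648 = -46668)
(-63*(-98) - 64)/W + 470/18243 = (-63*(-98) - 64)/(-46668) + 470/18243 = (6174 - 64)*(-1/46668) + 470*(1/18243) = 6110*(-1/46668) + 470/18243 = -3055/23334 + 470/18243 = -14921795/141894054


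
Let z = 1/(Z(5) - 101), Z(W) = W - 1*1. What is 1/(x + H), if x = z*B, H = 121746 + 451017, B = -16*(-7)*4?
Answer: 97/55557563 ≈ 1.7459e-6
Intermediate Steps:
B = 448 (B = 112*4 = 448)
H = 572763
Z(W) = -1 + W (Z(W) = W - 1 = -1 + W)
z = -1/97 (z = 1/((-1 + 5) - 101) = 1/(4 - 101) = 1/(-97) = -1/97 ≈ -0.010309)
x = -448/97 (x = -1/97*448 = -448/97 ≈ -4.6186)
1/(x + H) = 1/(-448/97 + 572763) = 1/(55557563/97) = 97/55557563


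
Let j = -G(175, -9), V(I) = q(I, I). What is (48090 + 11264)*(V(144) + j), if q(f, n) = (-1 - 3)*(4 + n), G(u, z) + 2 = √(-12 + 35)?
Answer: -35018860 - 59354*√23 ≈ -3.5303e+7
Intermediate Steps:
G(u, z) = -2 + √23 (G(u, z) = -2 + √(-12 + 35) = -2 + √23)
q(f, n) = -16 - 4*n (q(f, n) = -4*(4 + n) = -16 - 4*n)
V(I) = -16 - 4*I
j = 2 - √23 (j = -(-2 + √23) = 2 - √23 ≈ -2.7958)
(48090 + 11264)*(V(144) + j) = (48090 + 11264)*((-16 - 4*144) + (2 - √23)) = 59354*((-16 - 576) + (2 - √23)) = 59354*(-592 + (2 - √23)) = 59354*(-590 - √23) = -35018860 - 59354*√23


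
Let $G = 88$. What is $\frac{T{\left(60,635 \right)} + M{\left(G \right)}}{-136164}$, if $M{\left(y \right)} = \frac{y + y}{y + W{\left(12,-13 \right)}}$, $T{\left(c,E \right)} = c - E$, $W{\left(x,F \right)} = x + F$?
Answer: $\frac{49849}{11846268} \approx 0.004208$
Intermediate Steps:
$W{\left(x,F \right)} = F + x$
$M{\left(y \right)} = \frac{2 y}{-1 + y}$ ($M{\left(y \right)} = \frac{y + y}{y + \left(-13 + 12\right)} = \frac{2 y}{y - 1} = \frac{2 y}{-1 + y}$)
$\frac{T{\left(60,635 \right)} + M{\left(G \right)}}{-136164} = \frac{\left(60 - 635\right) + 2 \cdot 88 \frac{1}{-1 + 88}}{-136164} = \left(\left(60 - 635\right) + 2 \cdot 88 \cdot \frac{1}{87}\right) \left(- \frac{1}{136164}\right) = \left(-575 + 2 \cdot 88 \cdot \frac{1}{87}\right) \left(- \frac{1}{136164}\right) = \left(-575 + \frac{176}{87}\right) \left(- \frac{1}{136164}\right) = \left(- \frac{49849}{87}\right) \left(- \frac{1}{136164}\right) = \frac{49849}{11846268}$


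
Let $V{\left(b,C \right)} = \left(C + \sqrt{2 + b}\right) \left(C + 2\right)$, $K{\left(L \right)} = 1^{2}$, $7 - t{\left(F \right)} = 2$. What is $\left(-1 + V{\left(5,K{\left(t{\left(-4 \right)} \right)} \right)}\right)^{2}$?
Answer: $67 + 12 \sqrt{7} \approx 98.749$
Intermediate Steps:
$t{\left(F \right)} = 5$ ($t{\left(F \right)} = 7 - 2 = 5$)
$K{\left(L \right)} = 1$
$V{\left(b,C \right)} = \left(2 + C\right) \left(C + \sqrt{2 + b}\right)$ ($V{\left(b,C \right)} = \left(C + \sqrt{2 + b}\right) \left(2 + C\right) = \left(2 + C\right) \left(C + \sqrt{2 + b}\right)$)
$\left(-1 + V{\left(5,K{\left(t{\left(-4 \right)} \right)} \right)}\right)^{2} = \left(-1 + \left(1^{2} + 2 \cdot 1 + 2 \sqrt{2 + 5} + 1 \sqrt{2 + 5}\right)\right)^{2} = \left(-1 + \left(1 + 2 + 2 \sqrt{7} + 1 \sqrt{7}\right)\right)^{2} = \left(-1 + \left(1 + 2 + 2 \sqrt{7} + \sqrt{7}\right)\right)^{2} = \left(-1 + \left(3 + 3 \sqrt{7}\right)\right)^{2} = \left(2 + 3 \sqrt{7}\right)^{2}$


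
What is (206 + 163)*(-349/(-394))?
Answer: 128781/394 ≈ 326.86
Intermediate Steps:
(206 + 163)*(-349/(-394)) = 369*(-349*(-1/394)) = 369*(349/394) = 128781/394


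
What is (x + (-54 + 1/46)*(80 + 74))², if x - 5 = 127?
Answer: 35402304025/529 ≈ 6.6923e+7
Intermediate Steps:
x = 132 (x = 5 + 127 = 132)
(x + (-54 + 1/46)*(80 + 74))² = (132 + (-54 + 1/46)*(80 + 74))² = (132 + (-54 + 1/46)*154)² = (132 - 2483/46*154)² = (132 - 191191/23)² = (-188155/23)² = 35402304025/529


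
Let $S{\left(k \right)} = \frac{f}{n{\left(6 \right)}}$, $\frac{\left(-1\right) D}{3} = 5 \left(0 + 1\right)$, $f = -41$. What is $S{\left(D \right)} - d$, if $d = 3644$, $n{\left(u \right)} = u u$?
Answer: $- \frac{131225}{36} \approx -3645.1$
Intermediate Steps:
$n{\left(u \right)} = u^{2}$
$D = -15$ ($D = - 3 \cdot 5 \left(0 + 1\right) = - 3 \cdot 5 \cdot 1 = \left(-3\right) 5 = -15$)
$S{\left(k \right)} = - \frac{41}{36}$ ($S{\left(k \right)} = - \frac{41}{6^{2}} = - \frac{41}{36}$)
$S{\left(D \right)} - d = - \frac{41}{36} - 3644 = - \frac{131225}{36}$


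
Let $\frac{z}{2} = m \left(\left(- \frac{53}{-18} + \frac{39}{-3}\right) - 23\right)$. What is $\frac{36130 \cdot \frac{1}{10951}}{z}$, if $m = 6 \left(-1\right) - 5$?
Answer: $\frac{65034}{14334859} \approx 0.0045368$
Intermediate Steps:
$m = -11$ ($m = -6 - 5 = -11$)
$z = \frac{6545}{9}$ ($z = 2 \left(- 11 \left(\left(- \frac{53}{-18} + \frac{39}{-3}\right) - 23\right)\right) = 2 \left(- 11 \left(\left(\left(-53\right) \left(- \frac{1}{18}\right) + 39 \left(- \frac{1}{3}\right)\right) - 23\right)\right) = 2 \left(- 11 \left(\left(\frac{53}{18} - 13\right) - 23\right)\right) = 2 \left(- 11 \left(- \frac{181}{18} - 23\right)\right) = 2 \left(\left(-11\right) \left(- \frac{595}{18}\right)\right) = 2 \cdot \frac{6545}{18} = \frac{6545}{9} \approx 727.22$)
$\frac{36130 \cdot \frac{1}{10951}}{z} = \frac{36130 \cdot \frac{1}{10951}}{\frac{6545}{9}} = 36130 \cdot \frac{1}{10951} \cdot \frac{9}{6545} = \frac{36130}{10951} \cdot \frac{9}{6545} = \frac{65034}{14334859}$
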